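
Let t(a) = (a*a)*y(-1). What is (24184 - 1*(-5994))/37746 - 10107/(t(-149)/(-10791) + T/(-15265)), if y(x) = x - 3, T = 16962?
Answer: -31403430589187263/22129651615014 ≈ -1419.1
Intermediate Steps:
y(x) = -3 + x
t(a) = -4*a² (t(a) = (a*a)*(-3 - 1) = a²*(-4) = -4*a²)
(24184 - 1*(-5994))/37746 - 10107/(t(-149)/(-10791) + T/(-15265)) = (24184 - 1*(-5994))/37746 - 10107/(-4*(-149)²/(-10791) + 16962/(-15265)) = (24184 + 5994)*(1/37746) - 10107/(-4*22201*(-1/10791) + 16962*(-1/15265)) = 30178*(1/37746) - 10107/(-88804*(-1/10791) - 16962/15265) = 15089/18873 - 10107/(88804/10791 - 16962/15265) = 15089/18873 - 10107/1172556118/164724615 = 15089/18873 - 10107*164724615/1172556118 = 15089/18873 - 1664871683805/1172556118 = -31403430589187263/22129651615014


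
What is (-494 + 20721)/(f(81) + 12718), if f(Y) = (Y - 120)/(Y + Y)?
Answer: 1092258/686759 ≈ 1.5905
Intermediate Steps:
f(Y) = (-120 + Y)/(2*Y) (f(Y) = (-120 + Y)/((2*Y)) = (-120 + Y)*(1/(2*Y)) = (-120 + Y)/(2*Y))
(-494 + 20721)/(f(81) + 12718) = (-494 + 20721)/((1/2)*(-120 + 81)/81 + 12718) = 20227/((1/2)*(1/81)*(-39) + 12718) = 20227/(-13/54 + 12718) = 20227/(686759/54) = 20227*(54/686759) = 1092258/686759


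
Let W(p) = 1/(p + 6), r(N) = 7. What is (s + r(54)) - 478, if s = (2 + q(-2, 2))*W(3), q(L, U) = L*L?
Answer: -1411/3 ≈ -470.33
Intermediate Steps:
q(L, U) = L²
W(p) = 1/(6 + p)
s = ⅔ (s = (2 + (-2)²)/(6 + 3) = (2 + 4)/9 = 6*(⅑) = ⅔ ≈ 0.66667)
(s + r(54)) - 478 = (⅔ + 7) - 478 = 23/3 - 478 = -1411/3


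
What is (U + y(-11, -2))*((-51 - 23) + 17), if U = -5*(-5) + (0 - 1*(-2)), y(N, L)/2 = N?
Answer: -285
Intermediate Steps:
y(N, L) = 2*N
U = 27 (U = 25 + (0 + 2) = 25 + 2 = 27)
(U + y(-11, -2))*((-51 - 23) + 17) = (27 + 2*(-11))*((-51 - 23) + 17) = (27 - 22)*(-74 + 17) = 5*(-57) = -285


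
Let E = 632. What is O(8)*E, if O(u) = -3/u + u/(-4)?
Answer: -1501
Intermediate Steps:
O(u) = -3/u - u/4 (O(u) = -3/u + u*(-¼) = -3/u - u/4)
O(8)*E = (-3/8 - ¼*8)*632 = (-3*⅛ - 2)*632 = (-3/8 - 2)*632 = -19/8*632 = -1501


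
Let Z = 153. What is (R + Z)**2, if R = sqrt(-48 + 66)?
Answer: 23427 + 918*sqrt(2) ≈ 24725.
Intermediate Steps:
R = 3*sqrt(2) (R = sqrt(18) = 3*sqrt(2) ≈ 4.2426)
(R + Z)**2 = (3*sqrt(2) + 153)**2 = (153 + 3*sqrt(2))**2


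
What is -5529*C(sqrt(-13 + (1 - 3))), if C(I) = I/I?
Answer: -5529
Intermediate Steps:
C(I) = 1
-5529*C(sqrt(-13 + (1 - 3))) = -5529*1 = -5529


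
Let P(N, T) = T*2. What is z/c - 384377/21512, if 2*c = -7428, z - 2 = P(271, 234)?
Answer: -718843409/39947784 ≈ -17.995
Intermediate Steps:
P(N, T) = 2*T
z = 470 (z = 2 + 2*234 = 2 + 468 = 470)
c = -3714 (c = (1/2)*(-7428) = -3714)
z/c - 384377/21512 = 470/(-3714) - 384377/21512 = 470*(-1/3714) - 384377*1/21512 = -235/1857 - 384377/21512 = -718843409/39947784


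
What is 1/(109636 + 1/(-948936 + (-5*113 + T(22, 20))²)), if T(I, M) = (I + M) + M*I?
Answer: 942047/103282264891 ≈ 9.1211e-6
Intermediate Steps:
T(I, M) = I + M + I*M (T(I, M) = (I + M) + I*M = I + M + I*M)
1/(109636 + 1/(-948936 + (-5*113 + T(22, 20))²)) = 1/(109636 + 1/(-948936 + (-5*113 + (22 + 20 + 22*20))²)) = 1/(109636 + 1/(-948936 + (-565 + (22 + 20 + 440))²)) = 1/(109636 + 1/(-948936 + (-565 + 482)²)) = 1/(109636 + 1/(-948936 + (-83)²)) = 1/(109636 + 1/(-948936 + 6889)) = 1/(109636 + 1/(-942047)) = 1/(109636 - 1/942047) = 1/(103282264891/942047) = 942047/103282264891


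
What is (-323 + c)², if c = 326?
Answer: 9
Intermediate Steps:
(-323 + c)² = (-323 + 326)² = 3² = 9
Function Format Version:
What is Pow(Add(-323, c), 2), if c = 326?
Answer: 9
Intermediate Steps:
Pow(Add(-323, c), 2) = Pow(Add(-323, 326), 2) = Pow(3, 2) = 9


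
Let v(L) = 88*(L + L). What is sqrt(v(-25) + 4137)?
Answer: I*sqrt(263) ≈ 16.217*I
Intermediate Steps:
v(L) = 176*L (v(L) = 88*(2*L) = 176*L)
sqrt(v(-25) + 4137) = sqrt(176*(-25) + 4137) = sqrt(-4400 + 4137) = sqrt(-263) = I*sqrt(263)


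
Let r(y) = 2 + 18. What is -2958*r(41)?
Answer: -59160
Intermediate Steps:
r(y) = 20
-2958*r(41) = -2958*20 = -59160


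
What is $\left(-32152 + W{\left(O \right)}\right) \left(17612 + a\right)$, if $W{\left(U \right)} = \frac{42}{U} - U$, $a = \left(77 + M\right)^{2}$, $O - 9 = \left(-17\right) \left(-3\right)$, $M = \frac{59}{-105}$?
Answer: $- \frac{13882478471048}{18375} \approx -7.5551 \cdot 10^{8}$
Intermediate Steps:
$M = - \frac{59}{105}$ ($M = 59 \left(- \frac{1}{105}\right) = - \frac{59}{105} \approx -0.5619$)
$O = 60$ ($O = 9 - -51 = 9 + 51 = 60$)
$a = \frac{64416676}{11025}$ ($a = \left(77 - \frac{59}{105}\right)^{2} = \left(\frac{8026}{105}\right)^{2} = \frac{64416676}{11025} \approx 5842.8$)
$W{\left(U \right)} = - U + \frac{42}{U}$
$\left(-32152 + W{\left(O \right)}\right) \left(17612 + a\right) = \left(-32152 + \left(\left(-1\right) 60 + \frac{42}{60}\right)\right) \left(17612 + \frac{64416676}{11025}\right) = \left(-32152 + \left(-60 + 42 \cdot \frac{1}{60}\right)\right) \frac{258588976}{11025} = \left(-32152 + \left(-60 + \frac{7}{10}\right)\right) \frac{258588976}{11025} = \left(-32152 - \frac{593}{10}\right) \frac{258588976}{11025} = \left(- \frac{322113}{10}\right) \frac{258588976}{11025} = - \frac{13882478471048}{18375}$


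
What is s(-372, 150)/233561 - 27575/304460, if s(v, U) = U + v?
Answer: -1301606939/14221996412 ≈ -0.091521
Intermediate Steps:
s(-372, 150)/233561 - 27575/304460 = (150 - 372)/233561 - 27575/304460 = -222*1/233561 - 27575*1/304460 = -222/233561 - 5515/60892 = -1301606939/14221996412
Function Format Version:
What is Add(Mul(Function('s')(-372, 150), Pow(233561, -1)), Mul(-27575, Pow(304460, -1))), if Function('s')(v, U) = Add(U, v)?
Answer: Rational(-1301606939, 14221996412) ≈ -0.091521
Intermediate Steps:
Add(Mul(Function('s')(-372, 150), Pow(233561, -1)), Mul(-27575, Pow(304460, -1))) = Add(Mul(Add(150, -372), Pow(233561, -1)), Mul(-27575, Pow(304460, -1))) = Add(Mul(-222, Rational(1, 233561)), Mul(-27575, Rational(1, 304460))) = Add(Rational(-222, 233561), Rational(-5515, 60892)) = Rational(-1301606939, 14221996412)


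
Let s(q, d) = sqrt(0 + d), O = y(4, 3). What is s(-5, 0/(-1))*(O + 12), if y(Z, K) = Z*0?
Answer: 0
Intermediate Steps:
y(Z, K) = 0
O = 0
s(q, d) = sqrt(d)
s(-5, 0/(-1))*(O + 12) = sqrt(0/(-1))*(0 + 12) = sqrt(0*(-1))*12 = sqrt(0)*12 = 0*12 = 0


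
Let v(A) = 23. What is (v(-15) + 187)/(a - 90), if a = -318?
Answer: -35/68 ≈ -0.51471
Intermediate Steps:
(v(-15) + 187)/(a - 90) = (23 + 187)/(-318 - 90) = 210/(-408) = 210*(-1/408) = -35/68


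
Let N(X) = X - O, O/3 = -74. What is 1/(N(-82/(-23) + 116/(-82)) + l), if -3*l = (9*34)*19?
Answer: -943/1616160 ≈ -0.00058348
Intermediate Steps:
O = -222 (O = 3*(-74) = -222)
N(X) = 222 + X (N(X) = X - 1*(-222) = X + 222 = 222 + X)
l = -1938 (l = -9*34*19/3 = -102*19 = -⅓*5814 = -1938)
1/(N(-82/(-23) + 116/(-82)) + l) = 1/((222 + (-82/(-23) + 116/(-82))) - 1938) = 1/((222 + (-82*(-1/23) + 116*(-1/82))) - 1938) = 1/((222 + (82/23 - 58/41)) - 1938) = 1/((222 + 2028/943) - 1938) = 1/(211374/943 - 1938) = 1/(-1616160/943) = -943/1616160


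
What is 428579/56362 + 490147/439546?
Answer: 54001462587/6193422913 ≈ 8.7192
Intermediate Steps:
428579/56362 + 490147/439546 = 54001462587/6193422913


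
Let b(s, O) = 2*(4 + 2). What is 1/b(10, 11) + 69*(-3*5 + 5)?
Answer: -8279/12 ≈ -689.92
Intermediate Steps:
b(s, O) = 12 (b(s, O) = 2*6 = 12)
1/b(10, 11) + 69*(-3*5 + 5) = 1/12 + 69*(-3*5 + 5) = 1/12 + 69*(-15 + 5) = 1/12 + 69*(-10) = 1/12 - 690 = -8279/12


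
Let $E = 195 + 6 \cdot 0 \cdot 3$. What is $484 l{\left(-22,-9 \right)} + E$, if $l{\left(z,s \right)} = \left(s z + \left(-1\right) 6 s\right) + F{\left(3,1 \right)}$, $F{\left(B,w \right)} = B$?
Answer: $123615$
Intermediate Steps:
$l{\left(z,s \right)} = 3 - 6 s + s z$ ($l{\left(z,s \right)} = \left(s z + \left(-1\right) 6 s\right) + 3 = \left(s z - 6 s\right) + 3 = \left(- 6 s + s z\right) + 3 = 3 - 6 s + s z$)
$E = 195$ ($E = 195 + 0 \cdot 3 = 195 + 0 = 195$)
$484 l{\left(-22,-9 \right)} + E = 484 \left(3 - -54 - -198\right) + 195 = 484 \left(3 + 54 + 198\right) + 195 = 484 \cdot 255 + 195 = 123420 + 195 = 123615$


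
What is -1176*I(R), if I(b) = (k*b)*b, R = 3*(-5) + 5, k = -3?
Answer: 352800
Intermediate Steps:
R = -10 (R = -15 + 5 = -10)
I(b) = -3*b² (I(b) = (-3*b)*b = -3*b²)
-1176*I(R) = -(-3528)*(-10)² = -(-3528)*100 = -1176*(-300) = 352800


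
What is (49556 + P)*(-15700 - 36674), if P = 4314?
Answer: -2821387380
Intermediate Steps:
(49556 + P)*(-15700 - 36674) = (49556 + 4314)*(-15700 - 36674) = 53870*(-52374) = -2821387380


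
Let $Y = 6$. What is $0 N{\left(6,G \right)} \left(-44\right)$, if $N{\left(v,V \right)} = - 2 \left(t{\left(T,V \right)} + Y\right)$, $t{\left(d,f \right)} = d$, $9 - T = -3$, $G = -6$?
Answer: $0$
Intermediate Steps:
$T = 12$ ($T = 9 - -3 = 9 + 3 = 12$)
$N{\left(v,V \right)} = -36$ ($N{\left(v,V \right)} = - 2 \left(12 + 6\right) = \left(-2\right) 18 = -36$)
$0 N{\left(6,G \right)} \left(-44\right) = 0 \left(-36\right) \left(-44\right) = 0 \left(-44\right) = 0$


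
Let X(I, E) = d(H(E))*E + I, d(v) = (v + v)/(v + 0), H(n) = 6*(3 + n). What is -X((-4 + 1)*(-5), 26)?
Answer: -67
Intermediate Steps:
H(n) = 18 + 6*n
d(v) = 2 (d(v) = (2*v)/v = 2)
X(I, E) = I + 2*E (X(I, E) = 2*E + I = I + 2*E)
-X((-4 + 1)*(-5), 26) = -((-4 + 1)*(-5) + 2*26) = -(-3*(-5) + 52) = -(15 + 52) = -1*67 = -67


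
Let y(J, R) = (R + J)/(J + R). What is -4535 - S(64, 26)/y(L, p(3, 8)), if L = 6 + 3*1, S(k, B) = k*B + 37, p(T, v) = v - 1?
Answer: -6236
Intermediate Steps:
p(T, v) = -1 + v
S(k, B) = 37 + B*k (S(k, B) = B*k + 37 = 37 + B*k)
L = 9 (L = 6 + 3 = 9)
y(J, R) = 1 (y(J, R) = (J + R)/(J + R) = 1)
-4535 - S(64, 26)/y(L, p(3, 8)) = -4535 - (37 + 26*64)/1 = -4535 - (37 + 1664) = -4535 - 1701 = -6236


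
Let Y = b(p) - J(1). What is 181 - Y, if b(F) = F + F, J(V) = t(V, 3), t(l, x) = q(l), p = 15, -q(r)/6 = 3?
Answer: 133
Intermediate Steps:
q(r) = -18 (q(r) = -6*3 = -18)
t(l, x) = -18
J(V) = -18
b(F) = 2*F
Y = 48 (Y = 2*15 - 1*(-18) = 30 + 18 = 48)
181 - Y = 181 - 1*48 = 181 - 48 = 133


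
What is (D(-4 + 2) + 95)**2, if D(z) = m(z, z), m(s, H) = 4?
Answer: 9801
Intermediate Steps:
D(z) = 4
(D(-4 + 2) + 95)**2 = (4 + 95)**2 = 99**2 = 9801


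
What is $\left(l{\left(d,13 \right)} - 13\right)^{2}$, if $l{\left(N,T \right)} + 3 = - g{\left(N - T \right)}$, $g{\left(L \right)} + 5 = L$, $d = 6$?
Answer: $16$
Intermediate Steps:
$g{\left(L \right)} = -5 + L$
$l{\left(N,T \right)} = 2 + T - N$ ($l{\left(N,T \right)} = -3 - \left(-5 + \left(N - T\right)\right) = -3 - \left(-5 + N - T\right) = -3 + \left(5 + T - N\right) = 2 + T - N$)
$\left(l{\left(d,13 \right)} - 13\right)^{2} = \left(\left(2 + 13 - 6\right) - 13\right)^{2} = \left(9 - 13\right)^{2} = \left(-4\right)^{2} = 16$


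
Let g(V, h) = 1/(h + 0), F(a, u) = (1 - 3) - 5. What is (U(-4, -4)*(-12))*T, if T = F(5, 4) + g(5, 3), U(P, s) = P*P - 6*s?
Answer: 3200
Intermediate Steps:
U(P, s) = P**2 - 6*s
F(a, u) = -7 (F(a, u) = -2 - 5 = -7)
g(V, h) = 1/h
T = -20/3 (T = -7 + 1/3 = -20/3 ≈ -6.6667)
(U(-4, -4)*(-12))*T = (((-4)**2 - 6*(-4))*(-12))*(-20/3) = ((16 + 24)*(-12))*(-20/3) = (40*(-12))*(-20/3) = -480*(-20/3) = 3200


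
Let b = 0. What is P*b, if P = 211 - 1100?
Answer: 0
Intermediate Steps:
P = -889
P*b = -889*0 = 0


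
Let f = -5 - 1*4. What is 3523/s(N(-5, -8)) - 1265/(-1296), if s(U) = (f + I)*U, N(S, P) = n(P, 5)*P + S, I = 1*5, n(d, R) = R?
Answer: 133153/6480 ≈ 20.548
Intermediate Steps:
I = 5
f = -9 (f = -5 - 4 = -9)
N(S, P) = S + 5*P (N(S, P) = 5*P + S = S + 5*P)
s(U) = -4*U (s(U) = (-9 + 5)*U = -4*U)
3523/s(N(-5, -8)) - 1265/(-1296) = 3523/((-4*(-5 + 5*(-8)))) - 1265/(-1296) = 3523/((-4*(-5 - 40))) - 1265*(-1/1296) = 3523/((-4*(-45))) + 1265/1296 = 3523/180 + 1265/1296 = 133153/6480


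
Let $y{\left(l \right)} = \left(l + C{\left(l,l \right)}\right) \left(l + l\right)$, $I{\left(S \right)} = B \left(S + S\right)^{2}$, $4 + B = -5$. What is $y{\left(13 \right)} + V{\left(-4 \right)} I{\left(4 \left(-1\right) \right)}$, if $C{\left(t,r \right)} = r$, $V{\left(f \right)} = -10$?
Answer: $6436$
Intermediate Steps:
$B = -9$ ($B = -4 - 5 = -9$)
$I{\left(S \right)} = - 36 S^{2}$ ($I{\left(S \right)} = - 9 \left(S + S\right)^{2} = - 9 \left(2 S\right)^{2} = - 9 \cdot 4 S^{2} = - 36 S^{2}$)
$y{\left(l \right)} = 4 l^{2}$ ($y{\left(l \right)} = \left(l + l\right) \left(l + l\right) = 2 l 2 l = 4 l^{2}$)
$y{\left(13 \right)} + V{\left(-4 \right)} I{\left(4 \left(-1\right) \right)} = 4 \cdot 13^{2} - 10 \left(- 36 \left(4 \left(-1\right)\right)^{2}\right) = 4 \cdot 169 - 10 \left(- 36 \left(-4\right)^{2}\right) = 676 - 10 \left(\left(-36\right) 16\right) = 676 - -5760 = 676 + 5760 = 6436$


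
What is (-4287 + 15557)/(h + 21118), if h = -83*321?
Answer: -2254/1105 ≈ -2.0398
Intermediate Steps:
h = -26643
(-4287 + 15557)/(h + 21118) = (-4287 + 15557)/(-26643 + 21118) = 11270/(-5525) = 11270*(-1/5525) = -2254/1105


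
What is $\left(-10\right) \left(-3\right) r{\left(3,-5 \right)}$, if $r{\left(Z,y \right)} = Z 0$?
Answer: $0$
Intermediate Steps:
$r{\left(Z,y \right)} = 0$
$\left(-10\right) \left(-3\right) r{\left(3,-5 \right)} = \left(-10\right) \left(-3\right) 0 = 30 \cdot 0 = 0$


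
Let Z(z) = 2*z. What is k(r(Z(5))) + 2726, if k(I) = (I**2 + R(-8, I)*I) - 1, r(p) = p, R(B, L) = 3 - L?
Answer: 2755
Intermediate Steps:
k(I) = -1 + I**2 + I*(3 - I) (k(I) = (I**2 + (3 - I)*I) - 1 = (I**2 + I*(3 - I)) - 1 = -1 + I**2 + I*(3 - I))
k(r(Z(5))) + 2726 = (-1 + 3*(2*5)) + 2726 = (-1 + 3*10) + 2726 = (-1 + 30) + 2726 = 29 + 2726 = 2755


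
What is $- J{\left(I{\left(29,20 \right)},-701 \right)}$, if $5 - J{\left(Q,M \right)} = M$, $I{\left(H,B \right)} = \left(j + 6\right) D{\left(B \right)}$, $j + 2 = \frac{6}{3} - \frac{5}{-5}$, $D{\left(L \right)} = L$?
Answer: $-706$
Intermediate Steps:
$j = 1$ ($j = -2 + \left(\frac{6}{3} - \frac{5}{-5}\right) = -2 + \left(6 \cdot \frac{1}{3} - -1\right) = -2 + \left(2 + 1\right) = -2 + 3 = 1$)
$I{\left(H,B \right)} = 7 B$ ($I{\left(H,B \right)} = \left(1 + 6\right) B = 7 B$)
$J{\left(Q,M \right)} = 5 - M$
$- J{\left(I{\left(29,20 \right)},-701 \right)} = - (5 - -701) = - (5 + 701) = \left(-1\right) 706 = -706$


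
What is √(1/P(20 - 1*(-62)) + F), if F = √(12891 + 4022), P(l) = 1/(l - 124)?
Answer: √(-42 + √16913) ≈ 9.3835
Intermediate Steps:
P(l) = 1/(-124 + l)
F = √16913 ≈ 130.05
√(1/P(20 - 1*(-62)) + F) = √(1/(1/(-124 + (20 - 1*(-62)))) + √16913) = √(1/(1/(-124 + (20 + 62))) + √16913) = √(1/(1/(-124 + 82)) + √16913) = √(1/(1/(-42)) + √16913) = √(1/(-1/42) + √16913) = √(-42 + √16913)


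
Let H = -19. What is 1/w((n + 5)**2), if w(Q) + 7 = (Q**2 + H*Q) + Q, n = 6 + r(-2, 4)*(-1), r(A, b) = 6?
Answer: 1/168 ≈ 0.0059524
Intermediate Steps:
n = 0 (n = 6 + 6*(-1) = 6 - 6 = 0)
w(Q) = -7 + Q**2 - 18*Q (w(Q) = -7 + ((Q**2 - 19*Q) + Q) = -7 + (Q**2 - 18*Q) = -7 + Q**2 - 18*Q)
1/w((n + 5)**2) = 1/(-7 + ((0 + 5)**2)**2 - 18*(0 + 5)**2) = 1/(-7 + (5**2)**2 - 18*5**2) = 1/(-7 + 25**2 - 18*25) = 1/(-7 + 625 - 450) = 1/168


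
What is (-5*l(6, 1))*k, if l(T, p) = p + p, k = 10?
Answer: -100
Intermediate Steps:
l(T, p) = 2*p
(-5*l(6, 1))*k = -10*10 = -100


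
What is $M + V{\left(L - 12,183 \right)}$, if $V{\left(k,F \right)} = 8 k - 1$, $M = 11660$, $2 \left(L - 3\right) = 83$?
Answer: $11919$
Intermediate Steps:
$L = \frac{89}{2}$ ($L = 3 + \frac{1}{2} \cdot 83 = 3 + \frac{83}{2} = \frac{89}{2} \approx 44.5$)
$V{\left(k,F \right)} = -1 + 8 k$
$M + V{\left(L - 12,183 \right)} = 11660 - \left(1 - 8 \left(\frac{89}{2} - 12\right)\right) = 11660 + \left(-1 + 8 \cdot \frac{65}{2}\right) = 11660 + \left(-1 + 260\right) = 11660 + 259 = 11919$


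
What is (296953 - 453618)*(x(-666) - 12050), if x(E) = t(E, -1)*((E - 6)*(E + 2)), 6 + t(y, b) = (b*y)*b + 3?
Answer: 46768450771330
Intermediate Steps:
t(y, b) = -3 + y*b² (t(y, b) = -6 + ((b*y)*b + 3) = -6 + (y*b² + 3) = -6 + (3 + y*b²) = -3 + y*b²)
x(E) = (-6 + E)*(-3 + E)*(2 + E) (x(E) = (-3 + E*(-1)²)*((E - 6)*(E + 2)) = (-3 + E*1)*((-6 + E)*(2 + E)) = (-3 + E)*((-6 + E)*(2 + E)) = (-6 + E)*(-3 + E)*(2 + E))
(296953 - 453618)*(x(-666) - 12050) = (296953 - 453618)*((36 + (-666)³ - 7*(-666)²) - 12050) = -156665*((36 - 295408296 - 7*443556) - 12050) = -156665*((36 - 295408296 - 3104892) - 12050) = -156665*(-298513152 - 12050) = -156665*(-298525202) = 46768450771330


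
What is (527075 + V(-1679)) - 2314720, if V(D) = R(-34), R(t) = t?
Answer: -1787679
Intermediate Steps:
V(D) = -34
(527075 + V(-1679)) - 2314720 = (527075 - 34) - 2314720 = 527041 - 2314720 = -1787679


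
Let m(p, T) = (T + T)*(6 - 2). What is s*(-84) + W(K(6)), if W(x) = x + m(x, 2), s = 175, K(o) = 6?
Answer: -14678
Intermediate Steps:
m(p, T) = 8*T (m(p, T) = (2*T)*4 = 8*T)
W(x) = 16 + x (W(x) = x + 8*2 = x + 16 = 16 + x)
s*(-84) + W(K(6)) = 175*(-84) + (16 + 6) = -14700 + 22 = -14678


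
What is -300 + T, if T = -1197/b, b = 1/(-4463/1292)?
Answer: 260769/68 ≈ 3834.8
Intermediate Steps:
b = -1292/4463 (b = 1/(-4463*1/1292) = 1/(-4463/1292) = -1292/4463 ≈ -0.28949)
T = 281169/68 (T = -1197/(-1292/4463) = -1197*(-4463/1292) = 281169/68 ≈ 4134.8)
-300 + T = -300 + 281169/68 = 260769/68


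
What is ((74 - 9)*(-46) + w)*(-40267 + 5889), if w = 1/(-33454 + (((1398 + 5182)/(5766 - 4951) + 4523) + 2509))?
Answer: 221280107053507/2152735 ≈ 1.0279e+8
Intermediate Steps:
w = -163/4305470 (w = 1/(-33454 + ((6580/815 + 4523) + 2509)) = 1/(-33454 + ((6580*(1/815) + 4523) + 2509)) = 1/(-33454 + ((1316/163 + 4523) + 2509)) = 1/(-33454 + (738565/163 + 2509)) = 1/(-33454 + 1147532/163) = 1/(-4305470/163) = -163/4305470 ≈ -3.7859e-5)
((74 - 9)*(-46) + w)*(-40267 + 5889) = ((74 - 9)*(-46) - 163/4305470)*(-40267 + 5889) = (65*(-46) - 163/4305470)*(-34378) = (-2990 - 163/4305470)*(-34378) = -12873355463/4305470*(-34378) = 221280107053507/2152735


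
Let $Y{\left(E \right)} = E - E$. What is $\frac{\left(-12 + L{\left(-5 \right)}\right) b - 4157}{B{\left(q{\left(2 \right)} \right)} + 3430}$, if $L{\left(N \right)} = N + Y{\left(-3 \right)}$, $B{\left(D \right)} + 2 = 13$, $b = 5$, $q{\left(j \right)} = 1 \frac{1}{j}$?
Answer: $- \frac{1414}{1147} \approx -1.2328$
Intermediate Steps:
$q{\left(j \right)} = \frac{1}{j}$
$B{\left(D \right)} = 11$ ($B{\left(D \right)} = -2 + 13 = 11$)
$Y{\left(E \right)} = 0$
$L{\left(N \right)} = N$ ($L{\left(N \right)} = N + 0 = N$)
$\frac{\left(-12 + L{\left(-5 \right)}\right) b - 4157}{B{\left(q{\left(2 \right)} \right)} + 3430} = \frac{\left(-12 - 5\right) 5 - 4157}{11 + 3430} = \frac{\left(-17\right) 5 - 4157}{3441} = \left(-85 - 4157\right) \frac{1}{3441} = \left(-4242\right) \frac{1}{3441} = - \frac{1414}{1147}$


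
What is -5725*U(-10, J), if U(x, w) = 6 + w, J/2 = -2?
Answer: -11450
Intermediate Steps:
J = -4 (J = 2*(-2) = -4)
-5725*U(-10, J) = -5725*(6 - 4) = -5725*2 = -11450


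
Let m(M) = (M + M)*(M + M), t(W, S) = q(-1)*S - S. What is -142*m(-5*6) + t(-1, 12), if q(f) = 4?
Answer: -511164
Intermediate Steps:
t(W, S) = 3*S (t(W, S) = 4*S - S = 3*S)
m(M) = 4*M² (m(M) = (2*M)*(2*M) = 4*M²)
-142*m(-5*6) + t(-1, 12) = -568*(-5*6)² + 3*12 = -568*(-30)² + 36 = -568*900 + 36 = -142*3600 + 36 = -511200 + 36 = -511164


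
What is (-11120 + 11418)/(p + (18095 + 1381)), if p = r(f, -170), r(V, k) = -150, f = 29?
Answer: 149/9663 ≈ 0.015420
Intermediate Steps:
p = -150
(-11120 + 11418)/(p + (18095 + 1381)) = (-11120 + 11418)/(-150 + (18095 + 1381)) = 298/(-150 + 19476) = 298/19326 = 298*(1/19326) = 149/9663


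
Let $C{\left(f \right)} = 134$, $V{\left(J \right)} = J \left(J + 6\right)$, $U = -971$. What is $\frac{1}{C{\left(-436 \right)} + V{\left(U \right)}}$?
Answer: $\frac{1}{937149} \approx 1.0671 \cdot 10^{-6}$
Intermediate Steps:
$V{\left(J \right)} = J \left(6 + J\right)$
$\frac{1}{C{\left(-436 \right)} + V{\left(U \right)}} = \frac{1}{134 - 971 \left(6 - 971\right)} = \frac{1}{134 - -937015} = \frac{1}{134 + 937015} = \frac{1}{937149}$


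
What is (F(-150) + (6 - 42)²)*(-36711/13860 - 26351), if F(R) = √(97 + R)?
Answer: -13149416556/385 - 40584619*I*√53/1540 ≈ -3.4154e+7 - 1.9186e+5*I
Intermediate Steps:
(F(-150) + (6 - 42)²)*(-36711/13860 - 26351) = (√(97 - 150) + (6 - 42)²)*(-36711/13860 - 26351) = (√(-53) + (-36)²)*(-36711*1/13860 - 26351) = (I*√53 + 1296)*(-4079/1540 - 26351) = (1296 + I*√53)*(-40584619/1540) = -13149416556/385 - 40584619*I*√53/1540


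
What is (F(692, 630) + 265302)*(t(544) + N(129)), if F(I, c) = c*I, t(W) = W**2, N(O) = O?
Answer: 207619134030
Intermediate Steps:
F(I, c) = I*c
(F(692, 630) + 265302)*(t(544) + N(129)) = (692*630 + 265302)*(544**2 + 129) = (435960 + 265302)*(295936 + 129) = 701262*296065 = 207619134030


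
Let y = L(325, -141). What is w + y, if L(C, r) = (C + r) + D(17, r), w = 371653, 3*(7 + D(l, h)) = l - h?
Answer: 1115648/3 ≈ 3.7188e+5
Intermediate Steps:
D(l, h) = -7 - h/3 + l/3 (D(l, h) = -7 + (l - h)/3 = -7 + (-h/3 + l/3) = -7 - h/3 + l/3)
L(C, r) = -4/3 + C + 2*r/3 (L(C, r) = (C + r) + (-7 - r/3 + (1/3)*17) = (C + r) + (-7 - r/3 + 17/3) = (C + r) + (-4/3 - r/3) = -4/3 + C + 2*r/3)
y = 689/3 (y = -4/3 + 325 + (2/3)*(-141) = -4/3 + 325 - 94 = 689/3 ≈ 229.67)
w + y = 371653 + 689/3 = 1115648/3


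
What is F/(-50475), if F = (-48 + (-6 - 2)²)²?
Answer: -256/50475 ≈ -0.0050718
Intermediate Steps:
F = 256 (F = (-48 + (-8)²)² = (-48 + 64)² = 16² = 256)
F/(-50475) = 256/(-50475) = 256*(-1/50475) = -256/50475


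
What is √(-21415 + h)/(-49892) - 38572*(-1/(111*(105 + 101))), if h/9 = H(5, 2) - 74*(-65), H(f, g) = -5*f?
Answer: 19286/11433 - 5*√866/49892 ≈ 1.6839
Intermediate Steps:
h = 43065 (h = 9*(-5*5 - 74*(-65)) = 9*(-25 + 4810) = 9*4785 = 43065)
√(-21415 + h)/(-49892) - 38572*(-1/(111*(105 + 101))) = √(-21415 + 43065)/(-49892) - 38572*(-1/(111*(105 + 101))) = √21650*(-1/49892) - 38572/((-111*206)) = (5*√866)*(-1/49892) - 38572/(-22866) = -5*√866/49892 - 38572*(-1/22866) = -5*√866/49892 + 19286/11433 = 19286/11433 - 5*√866/49892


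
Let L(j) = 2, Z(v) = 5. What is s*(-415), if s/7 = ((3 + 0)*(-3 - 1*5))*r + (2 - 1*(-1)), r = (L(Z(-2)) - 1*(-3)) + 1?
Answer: 409605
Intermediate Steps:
r = 6 (r = (2 - 1*(-3)) + 1 = (2 + 3) + 1 = 5 + 1 = 6)
s = -987 (s = 7*(((3 + 0)*(-3 - 1*5))*6 + (2 - 1*(-1))) = 7*((3*(-3 - 5))*6 + (2 + 1)) = 7*((3*(-8))*6 + 3) = 7*(-24*6 + 3) = 7*(-144 + 3) = 7*(-141) = -987)
s*(-415) = -987*(-415) = 409605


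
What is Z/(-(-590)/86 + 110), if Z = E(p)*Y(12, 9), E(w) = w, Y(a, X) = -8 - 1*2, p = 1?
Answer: -86/1005 ≈ -0.085572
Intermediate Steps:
Y(a, X) = -10 (Y(a, X) = -8 - 2 = -10)
Z = -10 (Z = 1*(-10) = -10)
Z/(-(-590)/86 + 110) = -10/(-(-590)/86 + 110) = -10/(-5*(-59/43) + 110) = -10/(295/43 + 110) = -10/5025/43 = -10*43/5025 = -86/1005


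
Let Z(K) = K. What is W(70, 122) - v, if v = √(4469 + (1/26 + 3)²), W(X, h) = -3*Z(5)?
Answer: -15 - 3*√336365/26 ≈ -81.920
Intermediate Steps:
W(X, h) = -15 (W(X, h) = -3*5 = -15)
v = 3*√336365/26 (v = √(4469 + (1/26 + 3)²) = √(4469 + (79/26)²) = √(4469 + 6241/676) = √(3027285/676) = 3*√336365/26 ≈ 66.920)
W(70, 122) - v = -15 - 3*√336365/26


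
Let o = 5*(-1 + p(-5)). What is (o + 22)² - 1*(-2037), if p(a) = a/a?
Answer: 2521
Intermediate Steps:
p(a) = 1
o = 0 (o = 5*(-1 + 1) = 5*0 = 0)
(o + 22)² - 1*(-2037) = (0 + 22)² - 1*(-2037) = 22² + 2037 = 484 + 2037 = 2521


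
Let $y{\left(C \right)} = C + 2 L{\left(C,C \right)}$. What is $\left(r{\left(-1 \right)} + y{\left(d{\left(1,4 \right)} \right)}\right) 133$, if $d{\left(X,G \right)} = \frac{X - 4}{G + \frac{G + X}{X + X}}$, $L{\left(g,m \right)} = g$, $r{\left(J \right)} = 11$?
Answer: $\frac{16625}{13} \approx 1278.8$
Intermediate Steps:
$d{\left(X,G \right)} = \frac{-4 + X}{G + \frac{G + X}{2 X}}$
$y{\left(C \right)} = 3 C$ ($y{\left(C \right)} = C + 2 C = 3 C$)
$\left(r{\left(-1 \right)} + y{\left(d{\left(1,4 \right)} \right)}\right) 133 = \left(11 + 3 \cdot 2 \cdot 1 \frac{1}{4 + 1 + 2 \cdot 4 \cdot 1} \left(-4 + 1\right)\right) 133 = \left(11 + 3 \cdot 2 \cdot 1 \frac{1}{4 + 1 + 8} \left(-3\right)\right) 133 = \left(11 + 3 \cdot 2 \cdot 1 \cdot \frac{1}{13} \left(-3\right)\right) 133 = \left(11 + 3 \left(- \frac{6}{13}\right)\right) 133 = \left(11 - \frac{18}{13}\right) 133 = \frac{125}{13} \cdot 133 = \frac{16625}{13}$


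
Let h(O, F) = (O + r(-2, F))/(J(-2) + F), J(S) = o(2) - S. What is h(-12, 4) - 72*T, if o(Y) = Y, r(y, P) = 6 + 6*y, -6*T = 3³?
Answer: 1287/4 ≈ 321.75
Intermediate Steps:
T = -9/2 (T = -⅙*3³ = -⅙*27 = -9/2 ≈ -4.5000)
J(S) = 2 - S
h(O, F) = (-6 + O)/(4 + F) (h(O, F) = (O + (6 + 6*(-2)))/((2 - 1*(-2)) + F) = (O + (6 - 12))/((2 + 2) + F) = (O - 6)/(4 + F) = (-6 + O)/(4 + F))
h(-12, 4) - 72*T = (-6 - 12)/(4 + 4) - 72*(-9/2) = -18/8 + 324 = (⅛)*(-18) + 324 = -9/4 + 324 = 1287/4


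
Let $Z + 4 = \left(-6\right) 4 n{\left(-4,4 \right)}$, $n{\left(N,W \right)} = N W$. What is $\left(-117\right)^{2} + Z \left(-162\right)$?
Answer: $-47871$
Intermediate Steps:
$Z = 380$ ($Z = -4 + \left(-6\right) 4 \left(\left(-4\right) 4\right) = -4 - -384 = -4 + 384 = 380$)
$\left(-117\right)^{2} + Z \left(-162\right) = \left(-117\right)^{2} + 380 \left(-162\right) = 13689 - 61560 = -47871$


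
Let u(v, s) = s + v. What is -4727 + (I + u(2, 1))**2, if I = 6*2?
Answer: -4502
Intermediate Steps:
I = 12
-4727 + (I + u(2, 1))**2 = -4727 + (12 + (1 + 2))**2 = -4727 + (12 + 3)**2 = -4727 + 15**2 = -4727 + 225 = -4502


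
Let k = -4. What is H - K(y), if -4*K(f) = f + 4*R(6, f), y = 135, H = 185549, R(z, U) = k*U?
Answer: 740171/4 ≈ 1.8504e+5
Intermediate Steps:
R(z, U) = -4*U
K(f) = 15*f/4 (K(f) = -(f + 4*(-4*f))/4 = -(f - 16*f)/4 = -(-15)*f/4 = 15*f/4)
H - K(y) = 185549 - 15*135/4 = 185549 - 1*2025/4 = 185549 - 2025/4 = 740171/4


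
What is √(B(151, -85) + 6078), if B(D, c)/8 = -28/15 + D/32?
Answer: √5490735/30 ≈ 78.108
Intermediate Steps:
B(D, c) = -224/15 + D/4 (B(D, c) = 8*(-28/15 + D/32) = -224/15 + D/4)
√(B(151, -85) + 6078) = √((-224/15 + (¼)*151) + 6078) = √((-224/15 + 151/4) + 6078) = √(1369/60 + 6078) = √(366049/60) = √5490735/30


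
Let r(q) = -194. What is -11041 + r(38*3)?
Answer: -11235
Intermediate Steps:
-11041 + r(38*3) = -11041 - 194 = -11235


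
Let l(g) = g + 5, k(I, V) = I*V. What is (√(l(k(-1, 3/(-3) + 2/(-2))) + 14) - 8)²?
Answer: (8 - √21)² ≈ 11.679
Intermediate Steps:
l(g) = 5 + g
(√(l(k(-1, 3/(-3) + 2/(-2))) + 14) - 8)² = (√((5 - (3/(-3) + 2/(-2))) + 14) - 8)² = (√((5 - (3*(-⅓) + 2*(-½))) + 14) - 8)² = (√((5 - (-1 - 1)) + 14) - 8)² = (√((5 - 1*(-2)) + 14) - 8)² = (√((5 + 2) + 14) - 8)² = (√(7 + 14) - 8)² = (√21 - 8)² = (-8 + √21)²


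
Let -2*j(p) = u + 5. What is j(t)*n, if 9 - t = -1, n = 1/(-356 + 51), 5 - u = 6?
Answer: 2/305 ≈ 0.0065574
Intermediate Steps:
u = -1 (u = 5 - 1*6 = 5 - 6 = -1)
n = -1/305 (n = 1/(-305) = -1/305 ≈ -0.0032787)
t = 10 (t = 9 - 1*(-1) = 9 + 1 = 10)
j(p) = -2 (j(p) = -(-1 + 5)/2 = -½*4 = -2)
j(t)*n = -2*(-1/305) = 2/305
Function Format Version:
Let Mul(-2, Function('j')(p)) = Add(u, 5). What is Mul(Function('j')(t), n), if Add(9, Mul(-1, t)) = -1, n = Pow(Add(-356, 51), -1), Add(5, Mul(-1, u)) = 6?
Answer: Rational(2, 305) ≈ 0.0065574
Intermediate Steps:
u = -1 (u = Add(5, Mul(-1, 6)) = Add(5, -6) = -1)
n = Rational(-1, 305) (n = Pow(-305, -1) = Rational(-1, 305) ≈ -0.0032787)
t = 10 (t = Add(9, Mul(-1, -1)) = Add(9, 1) = 10)
Function('j')(p) = -2 (Function('j')(p) = Mul(Rational(-1, 2), Add(-1, 5)) = Mul(Rational(-1, 2), 4) = -2)
Mul(Function('j')(t), n) = Mul(-2, Rational(-1, 305)) = Rational(2, 305)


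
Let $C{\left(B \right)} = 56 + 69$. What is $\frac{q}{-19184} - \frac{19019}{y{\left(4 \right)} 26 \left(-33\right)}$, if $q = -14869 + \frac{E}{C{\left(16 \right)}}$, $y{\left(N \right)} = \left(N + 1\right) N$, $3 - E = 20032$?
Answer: $\frac{850582}{449625} \approx 1.8918$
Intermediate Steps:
$E = -20029$ ($E = 3 - 20032 = -20029$)
$y{\left(N \right)} = N \left(1 + N\right)$ ($y{\left(N \right)} = \left(1 + N\right) N = N \left(1 + N\right)$)
$C{\left(B \right)} = 125$
$q = - \frac{1878654}{125}$ ($q = -14869 - \frac{20029}{125} = - \frac{1878654}{125} \approx -15029.0$)
$\frac{q}{-19184} - \frac{19019}{y{\left(4 \right)} 26 \left(-33\right)} = - \frac{1878654}{125 \left(-19184\right)} - \frac{19019}{4 \left(1 + 4\right) 26 \left(-33\right)} = \left(- \frac{1878654}{125}\right) \left(- \frac{1}{19184}\right) - \frac{19019}{4 \cdot 5 \cdot 26 \left(-33\right)} = \frac{939327}{1199000} - \frac{19019}{20 \cdot 26 \left(-33\right)} = \frac{939327}{1199000} - \frac{19019}{520 \left(-33\right)} = \frac{939327}{1199000} - \frac{19019}{-17160} = \frac{939327}{1199000} - - \frac{133}{120} = \frac{939327}{1199000} + \frac{133}{120} = \frac{850582}{449625}$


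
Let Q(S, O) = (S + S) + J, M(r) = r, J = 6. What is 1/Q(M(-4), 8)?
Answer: -1/2 ≈ -0.50000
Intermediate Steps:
Q(S, O) = 6 + 2*S (Q(S, O) = (S + S) + 6 = 2*S + 6 = 6 + 2*S)
1/Q(M(-4), 8) = 1/(6 + 2*(-4)) = 1/(6 - 8) = 1/(-2) = -1/2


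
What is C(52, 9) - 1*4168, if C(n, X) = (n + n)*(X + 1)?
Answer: -3128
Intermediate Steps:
C(n, X) = 2*n*(1 + X) (C(n, X) = (2*n)*(1 + X) = 2*n*(1 + X))
C(52, 9) - 1*4168 = 2*52*(1 + 9) - 1*4168 = 2*52*10 - 4168 = 1040 - 4168 = -3128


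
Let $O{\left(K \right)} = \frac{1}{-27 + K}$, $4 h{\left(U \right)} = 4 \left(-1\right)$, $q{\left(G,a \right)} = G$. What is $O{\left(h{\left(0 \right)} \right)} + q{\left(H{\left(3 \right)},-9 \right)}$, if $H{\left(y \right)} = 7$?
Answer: $\frac{195}{28} \approx 6.9643$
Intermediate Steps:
$h{\left(U \right)} = -1$ ($h{\left(U \right)} = \frac{4 \left(-1\right)}{4} = \frac{1}{4} \left(-4\right) = -1$)
$O{\left(h{\left(0 \right)} \right)} + q{\left(H{\left(3 \right)},-9 \right)} = \frac{1}{-27 - 1} + 7 = \frac{1}{-28} + 7 = - \frac{1}{28} + 7 = \frac{195}{28}$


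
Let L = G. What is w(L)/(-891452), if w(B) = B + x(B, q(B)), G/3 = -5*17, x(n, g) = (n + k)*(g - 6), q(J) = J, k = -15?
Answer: -70215/891452 ≈ -0.078765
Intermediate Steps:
x(n, g) = (-15 + n)*(-6 + g) (x(n, g) = (n - 15)*(g - 6) = (-15 + n)*(-6 + g))
G = -255 (G = 3*(-5*17) = 3*(-85) = -255)
L = -255
w(B) = 90 + B² - 20*B (w(B) = B + (90 - 15*B - 6*B + B*B) = B + (90 - 15*B - 6*B + B²) = B + (90 + B² - 21*B) = 90 + B² - 20*B)
w(L)/(-891452) = (90 + (-255)² - 20*(-255))/(-891452) = (90 + 65025 + 5100)*(-1/891452) = 70215*(-1/891452) = -70215/891452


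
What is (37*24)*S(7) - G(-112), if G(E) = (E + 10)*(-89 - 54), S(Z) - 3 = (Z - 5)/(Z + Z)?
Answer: -82566/7 ≈ -11795.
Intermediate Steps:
S(Z) = 3 + (-5 + Z)/(2*Z) (S(Z) = 3 + (Z - 5)/(Z + Z) = 3 + (-5 + Z)/((2*Z)) = 3 + (-5 + Z)*(1/(2*Z)) = 3 + (-5 + Z)/(2*Z))
G(E) = -1430 - 143*E (G(E) = (10 + E)*(-143) = -1430 - 143*E)
(37*24)*S(7) - G(-112) = (37*24)*((½)*(-5 + 7*7)/7) - (-1430 - 143*(-112)) = 888*((½)*(⅐)*(-5 + 49)) - (-1430 + 16016) = 888*((½)*(⅐)*44) - 1*14586 = 888*(22/7) - 14586 = 19536/7 - 14586 = -82566/7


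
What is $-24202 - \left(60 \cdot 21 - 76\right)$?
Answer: $-25386$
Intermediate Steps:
$-24202 - \left(60 \cdot 21 - 76\right) = -24202 - \left(1260 - 76\right) = -24202 - 1184 = -25386$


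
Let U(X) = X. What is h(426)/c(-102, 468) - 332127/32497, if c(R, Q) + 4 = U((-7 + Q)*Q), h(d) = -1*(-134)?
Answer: -35825026445/3505516384 ≈ -10.220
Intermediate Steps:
h(d) = 134
c(R, Q) = -4 + Q*(-7 + Q) (c(R, Q) = -4 + (-7 + Q)*Q = -4 + Q*(-7 + Q))
h(426)/c(-102, 468) - 332127/32497 = 134/(-4 + 468*(-7 + 468)) - 332127/32497 = 134/(-4 + 468*461) - 332127*1/32497 = 134/(-4 + 215748) - 332127/32497 = 134/215744 - 332127/32497 = 134*(1/215744) - 332127/32497 = 67/107872 - 332127/32497 = -35825026445/3505516384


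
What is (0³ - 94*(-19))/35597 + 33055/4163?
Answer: 1184093953/148190311 ≈ 7.9904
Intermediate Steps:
(0³ - 94*(-19))/35597 + 33055/4163 = (0 + 1786)*(1/35597) + 33055*(1/4163) = 1786*(1/35597) + 33055/4163 = 1786/35597 + 33055/4163 = 1184093953/148190311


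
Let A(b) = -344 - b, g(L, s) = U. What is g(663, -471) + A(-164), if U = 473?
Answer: 293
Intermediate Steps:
g(L, s) = 473
g(663, -471) + A(-164) = 473 + (-344 - 1*(-164)) = 473 + (-344 + 164) = 473 - 180 = 293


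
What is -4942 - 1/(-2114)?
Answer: -10447387/2114 ≈ -4942.0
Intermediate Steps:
-4942 - 1/(-2114) = -4942 - 1*(-1/2114) = -4942 + 1/2114 = -10447387/2114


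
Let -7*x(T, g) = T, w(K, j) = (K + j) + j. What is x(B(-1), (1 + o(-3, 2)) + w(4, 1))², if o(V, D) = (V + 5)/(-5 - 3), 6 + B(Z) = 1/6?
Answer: 25/36 ≈ 0.69444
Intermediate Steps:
B(Z) = -35/6 (B(Z) = -6 + 1/6 = -6 + ⅙ = -35/6)
o(V, D) = -5/8 - V/8 (o(V, D) = (5 + V)/(-8) = (5 + V)*(-⅛) = -5/8 - V/8)
w(K, j) = K + 2*j
x(T, g) = -T/7
x(B(-1), (1 + o(-3, 2)) + w(4, 1))² = (-⅐*(-35/6))² = (⅚)² = 25/36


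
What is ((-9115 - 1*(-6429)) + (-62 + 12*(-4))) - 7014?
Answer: -9810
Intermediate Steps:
((-9115 - 1*(-6429)) + (-62 + 12*(-4))) - 7014 = ((-9115 + 6429) + (-62 - 48)) - 7014 = (-2686 - 110) - 7014 = -2796 - 7014 = -9810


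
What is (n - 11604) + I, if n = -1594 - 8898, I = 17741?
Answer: -4355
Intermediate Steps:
n = -10492
(n - 11604) + I = (-10492 - 11604) + 17741 = -22096 + 17741 = -4355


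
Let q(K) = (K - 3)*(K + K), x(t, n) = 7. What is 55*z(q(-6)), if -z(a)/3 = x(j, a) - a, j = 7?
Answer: 16665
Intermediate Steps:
q(K) = 2*K*(-3 + K) (q(K) = (-3 + K)*(2*K) = 2*K*(-3 + K))
z(a) = -21 + 3*a (z(a) = -3*(7 - a) = -21 + 3*a)
55*z(q(-6)) = 55*(-21 + 3*(2*(-6)*(-3 - 6))) = 55*(-21 + 3*(2*(-6)*(-9))) = 55*(-21 + 3*108) = 55*(-21 + 324) = 55*303 = 16665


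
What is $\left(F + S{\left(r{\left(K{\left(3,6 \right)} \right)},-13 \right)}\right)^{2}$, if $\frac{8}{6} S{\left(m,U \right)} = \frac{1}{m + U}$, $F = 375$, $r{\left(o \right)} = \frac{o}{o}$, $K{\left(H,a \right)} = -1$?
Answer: $\frac{35988001}{256} \approx 1.4058 \cdot 10^{5}$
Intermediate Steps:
$r{\left(o \right)} = 1$
$S{\left(m,U \right)} = \frac{3}{4 \left(U + m\right)}$ ($S{\left(m,U \right)} = \frac{3}{4 \left(m + U\right)} = \frac{3}{4 \left(U + m\right)}$)
$\left(F + S{\left(r{\left(K{\left(3,6 \right)} \right)},-13 \right)}\right)^{2} = \left(375 + \frac{3}{4 \left(-13 + 1\right)}\right)^{2} = \left(375 + \frac{3}{4 \left(-12\right)}\right)^{2} = \left(375 + \frac{3}{4} \left(- \frac{1}{12}\right)\right)^{2} = \left(375 - \frac{1}{16}\right)^{2} = \left(\frac{5999}{16}\right)^{2} = \frac{35988001}{256}$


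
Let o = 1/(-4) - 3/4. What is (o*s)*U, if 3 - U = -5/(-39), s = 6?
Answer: -224/13 ≈ -17.231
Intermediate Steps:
U = 112/39 (U = 3 - (-5)/(-39) = 3 - (-5)*(-1)/39 = 3 - 1*5/39 = 3 - 5/39 = 112/39 ≈ 2.8718)
o = -1 (o = 1*(-1/4) - 3*1/4 = -1/4 - 3/4 = -1)
(o*s)*U = -1*6*(112/39) = -6*112/39 = -224/13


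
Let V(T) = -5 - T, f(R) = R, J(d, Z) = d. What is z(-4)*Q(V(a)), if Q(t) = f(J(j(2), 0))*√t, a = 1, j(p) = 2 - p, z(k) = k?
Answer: 0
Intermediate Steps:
Q(t) = 0 (Q(t) = (2 - 1*2)*√t = (2 - 2)*√t = 0*√t = 0)
z(-4)*Q(V(a)) = -4*0 = 0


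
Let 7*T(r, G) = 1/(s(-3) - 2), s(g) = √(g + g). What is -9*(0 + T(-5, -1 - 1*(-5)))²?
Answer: -9/(49*(2 - I*√6)²) ≈ 0.0036735 - 0.017996*I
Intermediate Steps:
s(g) = √2*√g (s(g) = √(2*g) = √2*√g)
T(r, G) = 1/(7*(-2 + I*√6)) (T(r, G) = 1/(7*(√2*√(-3) - 2)) = 1/(7*(√2*(I*√3) - 2)) = 1/(7*(I*√6 - 2)) = 1/(7*(-2 + I*√6)))
-9*(0 + T(-5, -1 - 1*(-5)))² = -9*(0 + (-1/35 - I*√6/70))² = -9*(-1/35 - I*√6/70)²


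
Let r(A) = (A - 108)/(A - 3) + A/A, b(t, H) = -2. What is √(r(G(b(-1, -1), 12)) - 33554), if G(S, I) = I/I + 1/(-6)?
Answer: 3*I*√629122/13 ≈ 183.04*I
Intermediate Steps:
G(S, I) = ⅚ (G(S, I) = 1 + 1*(-⅙) = 1 - ⅙ = ⅚)
r(A) = 1 + (-108 + A)/(-3 + A) (r(A) = (-108 + A)/(-3 + A) + 1 = 1 + (-108 + A)/(-3 + A))
√(r(G(b(-1, -1), 12)) - 33554) = √((-111 + 2*(⅚))/(-3 + ⅚) - 33554) = √((-111 + 5/3)/(-13/6) - 33554) = √(-6/13*(-328/3) - 33554) = √(656/13 - 33554) = √(-435546/13) = 3*I*√629122/13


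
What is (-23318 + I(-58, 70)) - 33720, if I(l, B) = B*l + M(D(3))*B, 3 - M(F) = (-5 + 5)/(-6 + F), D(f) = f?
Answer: -60888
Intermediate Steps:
M(F) = 3 (M(F) = 3 - (-5 + 5)/(-6 + F) = 3 - 0/(-6 + F) = 3 - 1*0 = 3 + 0 = 3)
I(l, B) = 3*B + B*l (I(l, B) = B*l + 3*B = 3*B + B*l)
(-23318 + I(-58, 70)) - 33720 = (-23318 + 70*(3 - 58)) - 33720 = (-23318 + 70*(-55)) - 33720 = (-23318 - 3850) - 33720 = -27168 - 33720 = -60888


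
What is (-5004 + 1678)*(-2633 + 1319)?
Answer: 4370364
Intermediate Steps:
(-5004 + 1678)*(-2633 + 1319) = -3326*(-1314) = 4370364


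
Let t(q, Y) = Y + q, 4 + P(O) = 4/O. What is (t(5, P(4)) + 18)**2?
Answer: 400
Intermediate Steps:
P(O) = -4 + 4/O
(t(5, P(4)) + 18)**2 = (((-4 + 4/4) + 5) + 18)**2 = (((-4 + 4*(1/4)) + 5) + 18)**2 = (((-4 + 1) + 5) + 18)**2 = ((-3 + 5) + 18)**2 = (2 + 18)**2 = 20**2 = 400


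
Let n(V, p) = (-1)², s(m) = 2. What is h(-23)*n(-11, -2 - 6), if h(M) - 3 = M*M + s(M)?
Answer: 534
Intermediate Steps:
h(M) = 5 + M² (h(M) = 3 + (M*M + 2) = 3 + (M² + 2) = 3 + (2 + M²) = 5 + M²)
n(V, p) = 1
h(-23)*n(-11, -2 - 6) = (5 + (-23)²)*1 = (5 + 529)*1 = 534*1 = 534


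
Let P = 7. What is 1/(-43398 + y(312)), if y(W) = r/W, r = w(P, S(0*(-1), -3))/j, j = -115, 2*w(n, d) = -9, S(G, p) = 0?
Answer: -23920/1038080157 ≈ -2.3043e-5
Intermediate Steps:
w(n, d) = -9/2 (w(n, d) = (½)*(-9) = -9/2)
r = 9/230 (r = -9/2/(-115) = -9/2*(-1/115) = 9/230 ≈ 0.039130)
y(W) = 9/(230*W)
1/(-43398 + y(312)) = 1/(-43398 + (9/230)/312) = 1/(-43398 + (9/230)*(1/312)) = 1/(-43398 + 3/23920) = 1/(-1038080157/23920) = -23920/1038080157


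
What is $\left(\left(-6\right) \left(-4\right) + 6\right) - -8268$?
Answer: $8298$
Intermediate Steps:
$\left(\left(-6\right) \left(-4\right) + 6\right) - -8268 = \left(24 + 6\right) + 8268 = 30 + 8268 = 8298$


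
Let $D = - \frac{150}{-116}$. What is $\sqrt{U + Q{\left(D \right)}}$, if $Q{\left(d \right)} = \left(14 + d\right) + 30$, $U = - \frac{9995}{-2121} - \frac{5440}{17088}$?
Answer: $\frac{\sqrt{5956092512079486}}{10948602} \approx 7.0489$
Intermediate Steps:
$U = \frac{829460}{188769}$ ($U = \left(-9995\right) \left(- \frac{1}{2121}\right) - \frac{85}{267} = \frac{9995}{2121} - \frac{85}{267} = \frac{829460}{188769} \approx 4.3941$)
$D = \frac{75}{58}$ ($D = \left(-150\right) \left(- \frac{1}{116}\right) = \frac{75}{58} \approx 1.2931$)
$Q{\left(d \right)} = 44 + d$
$\sqrt{U + Q{\left(D \right)}} = \sqrt{\frac{829460}{188769} + \left(44 + \frac{75}{58}\right)} = \sqrt{\frac{829460}{188769} + \frac{2627}{58}} = \sqrt{\frac{544004843}{10948602}} = \frac{\sqrt{5956092512079486}}{10948602}$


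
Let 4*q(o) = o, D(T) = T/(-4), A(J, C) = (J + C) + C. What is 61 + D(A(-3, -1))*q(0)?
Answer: 61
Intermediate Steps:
A(J, C) = J + 2*C (A(J, C) = (C + J) + C = J + 2*C)
D(T) = -T/4 (D(T) = T*(-¼) = -T/4)
q(o) = o/4
61 + D(A(-3, -1))*q(0) = 61 + (-(-3 + 2*(-1))/4)*((¼)*0) = 61 - (-3 - 2)/4*0 = 61 - ¼*(-5)*0 = 61 + (5/4)*0 = 61 + 0 = 61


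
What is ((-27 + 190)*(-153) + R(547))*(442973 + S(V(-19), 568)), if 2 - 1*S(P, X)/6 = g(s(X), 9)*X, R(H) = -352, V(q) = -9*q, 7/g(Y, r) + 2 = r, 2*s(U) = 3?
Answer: -11117341907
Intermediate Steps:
s(U) = 3/2 (s(U) = (½)*3 = 3/2)
g(Y, r) = 7/(-2 + r)
S(P, X) = 12 - 6*X (S(P, X) = 12 - 6*7/(-2 + 9)*X = 12 - 6*7/7*X = 12 - 6*7*(⅐)*X = 12 - 6*X)
((-27 + 190)*(-153) + R(547))*(442973 + S(V(-19), 568)) = ((-27 + 190)*(-153) - 352)*(442973 + (12 - 6*568)) = (163*(-153) - 352)*(442973 + (12 - 3408)) = (-24939 - 352)*(442973 - 3396) = -25291*439577 = -11117341907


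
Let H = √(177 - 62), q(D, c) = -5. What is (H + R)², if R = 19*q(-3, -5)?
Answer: (95 - √115)² ≈ 7102.5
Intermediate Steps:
R = -95 (R = 19*(-5) = -95)
H = √115 ≈ 10.724
(H + R)² = (√115 - 95)² = (-95 + √115)²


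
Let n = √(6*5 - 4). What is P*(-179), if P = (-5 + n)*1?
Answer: 895 - 179*√26 ≈ -17.724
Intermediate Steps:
n = √26 (n = √(30 - 4) = √26 ≈ 5.0990)
P = -5 + √26 (P = (-5 + √26)*1 = -5 + √26 ≈ 0.099020)
P*(-179) = (-5 + √26)*(-179) = 895 - 179*√26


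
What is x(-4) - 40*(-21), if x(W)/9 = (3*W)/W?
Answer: 867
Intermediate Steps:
x(W) = 27 (x(W) = 9*((3*W)/W) = 9*3 = 27)
x(-4) - 40*(-21) = 27 - 40*(-21) = 27 + 840 = 867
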